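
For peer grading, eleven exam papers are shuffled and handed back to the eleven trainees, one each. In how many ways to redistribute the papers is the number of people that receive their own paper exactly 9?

55

Pick the 9 fixed positions: C(11,9) = 55 ways.
The remaining 2 must be deranged: !2 = 1.
Total: 55 × 1 = 55.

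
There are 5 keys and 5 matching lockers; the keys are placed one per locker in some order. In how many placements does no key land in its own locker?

Recurrence: !5 = 4·(!4 + !3).
!5 = 4·(9 + 2) = 4·11 = 44

44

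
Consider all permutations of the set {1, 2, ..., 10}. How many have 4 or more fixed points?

Sum C(10,i)·!(10-i) for i = 4..10:
  i=4: C(10,4)·!6 = 210·265 = 55650
  i=5: C(10,5)·!5 = 252·44 = 11088
  i=6: C(10,6)·!4 = 210·9 = 1890
  i=7: C(10,7)·!3 = 120·2 = 240
  i=8: C(10,8)·!2 = 45·1 = 45
  i=9: C(10,9)·!1 = 10·0 = 0
  i=10: C(10,10)·!0 = 1·1 = 1
Total = 68914.

68914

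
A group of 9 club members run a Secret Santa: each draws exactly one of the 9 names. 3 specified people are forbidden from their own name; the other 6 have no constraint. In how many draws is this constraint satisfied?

256320

Inclusion-exclusion on the 3 forbidden self-matches:
Σ_{j=0}^{3} (-1)^j C(3,j)(9-j)!
= C(3,0)·9! - C(3,1)·8! + C(3,2)·7! - C(3,3)·6!
= 362880 - 120960 + 15120 - 720
= 256320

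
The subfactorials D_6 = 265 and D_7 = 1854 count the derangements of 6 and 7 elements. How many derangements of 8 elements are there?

D_8 = (8-1)·(D_7 + D_6) = 7·(1854 + 265) = 7·2119 = 14833.

14833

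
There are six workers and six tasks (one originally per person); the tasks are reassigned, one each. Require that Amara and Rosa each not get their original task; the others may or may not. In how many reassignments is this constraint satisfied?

Inclusion-exclusion on the 2 forbidden self-matches:
Σ_{j=0}^{2} (-1)^j C(2,j)(6-j)!
= C(2,0)·6! - C(2,1)·5! + C(2,2)·4!
= 720 - 240 + 24
= 504

504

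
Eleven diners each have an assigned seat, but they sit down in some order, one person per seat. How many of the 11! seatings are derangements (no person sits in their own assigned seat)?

14684570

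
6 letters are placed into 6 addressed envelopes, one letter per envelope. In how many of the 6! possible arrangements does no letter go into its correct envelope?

265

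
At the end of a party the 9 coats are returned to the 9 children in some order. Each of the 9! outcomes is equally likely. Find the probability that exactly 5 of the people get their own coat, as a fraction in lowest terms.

1/320

Favorable outcomes: C(9,5)·!4 = 126·9 = 1134.
Total outcomes: 9! = 362880.
Probability = 1134/362880 = 1/320.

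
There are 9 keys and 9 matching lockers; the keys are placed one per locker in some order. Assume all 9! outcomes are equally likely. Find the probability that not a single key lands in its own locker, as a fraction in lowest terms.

Favorable outcomes: !9 = 133496.
Total outcomes: 9! = 362880.
Probability = 133496/362880 = 16687/45360.

16687/45360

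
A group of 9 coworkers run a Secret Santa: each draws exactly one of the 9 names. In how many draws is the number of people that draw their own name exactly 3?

22260

Pick the 3 fixed positions: C(9,3) = 84 ways.
The other 6 form a derangement: !6 = 265.
Total: 84 × 265 = 22260.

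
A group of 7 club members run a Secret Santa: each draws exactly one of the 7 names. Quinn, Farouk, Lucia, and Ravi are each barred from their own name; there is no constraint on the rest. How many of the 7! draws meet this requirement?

Inclusion-exclusion on the 4 forbidden self-matches:
Σ_{j=0}^{4} (-1)^j C(4,j)(7-j)!
= C(4,0)·7! - C(4,1)·6! + C(4,2)·5! - C(4,3)·4! + C(4,4)·3!
= 5040 - 2880 + 720 - 96 + 6
= 2790

2790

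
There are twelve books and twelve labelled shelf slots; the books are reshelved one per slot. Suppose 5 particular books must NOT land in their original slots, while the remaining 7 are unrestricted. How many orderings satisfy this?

Let A_j be the event that the j-th constrained one is fixed. By inclusion-exclusion over the 5 events:
Σ_{j=0}^{5} (-1)^j C(5,j)(12-j)!
= C(5,0)·12! - C(5,1)·11! + C(5,2)·10! - C(5,3)·9! + C(5,4)·8! - C(5,5)·7!
= 479001600 - 199584000 + 36288000 - 3628800 + 201600 - 5040
= 312273360

312273360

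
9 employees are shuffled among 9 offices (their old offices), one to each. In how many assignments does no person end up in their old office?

133496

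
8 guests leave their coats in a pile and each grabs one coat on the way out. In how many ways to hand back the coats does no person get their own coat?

14833

!8 is the nearest integer to 8!/e.
8! = 40320, and 40320/e ≈ 14832.90, so !8 = 14833.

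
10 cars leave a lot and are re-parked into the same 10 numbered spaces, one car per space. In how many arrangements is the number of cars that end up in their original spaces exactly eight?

45

Choose which 8 of the 10 are fixed: C(10,8) = 45.
The other 2 form a derangement: !2 = 1.
Total: 45 × 1 = 45.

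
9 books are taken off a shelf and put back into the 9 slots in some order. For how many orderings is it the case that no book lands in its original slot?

133496

The subfactorial !9 = [9!/e] (nearest integer).
9! = 362880, and 362880/e ≈ 133496.09, so !9 = 133496.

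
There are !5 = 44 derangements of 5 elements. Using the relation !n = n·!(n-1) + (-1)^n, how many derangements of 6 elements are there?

!6 = 6·44 + 1 = 265.

265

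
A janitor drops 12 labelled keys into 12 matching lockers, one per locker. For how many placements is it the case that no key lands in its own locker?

The subfactorial !12 = [12!/e] (nearest integer).
12! = 479001600, and 479001600/e ≈ 176214840.93, so !12 = 176214841.

176214841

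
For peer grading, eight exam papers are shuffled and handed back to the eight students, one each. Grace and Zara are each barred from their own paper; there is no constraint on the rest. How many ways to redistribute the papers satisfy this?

Inclusion-exclusion on the 2 forbidden self-matches:
Σ_{j=0}^{2} (-1)^j C(2,j)(8-j)!
= C(2,0)·8! - C(2,1)·7! + C(2,2)·6!
= 40320 - 10080 + 720
= 30960

30960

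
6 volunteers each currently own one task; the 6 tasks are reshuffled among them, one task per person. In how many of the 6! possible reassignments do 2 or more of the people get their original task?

191

Sum C(6,i)·!(6-i) for i = 2..6:
  i=2: C(6,2)·!4 = 15·9 = 135
  i=3: C(6,3)·!3 = 20·2 = 40
  i=4: C(6,4)·!2 = 15·1 = 15
  i=5: C(6,5)·!1 = 6·0 = 0
  i=6: C(6,6)·!0 = 1·1 = 1
Total = 191.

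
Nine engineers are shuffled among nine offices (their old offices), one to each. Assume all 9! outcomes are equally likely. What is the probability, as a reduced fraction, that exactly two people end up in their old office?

103/560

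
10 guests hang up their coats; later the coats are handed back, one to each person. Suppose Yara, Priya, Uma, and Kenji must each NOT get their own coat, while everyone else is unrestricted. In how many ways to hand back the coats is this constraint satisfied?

Let A_j be the event that the j-th constrained one is fixed. By inclusion-exclusion over the 4 events:
Σ_{j=0}^{4} (-1)^j C(4,j)(10-j)!
= C(4,0)·10! - C(4,1)·9! + C(4,2)·8! - C(4,3)·7! + C(4,4)·6!
= 3628800 - 1451520 + 241920 - 20160 + 720
= 2399760

2399760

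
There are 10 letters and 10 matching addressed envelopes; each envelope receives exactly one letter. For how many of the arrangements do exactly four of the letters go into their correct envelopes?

55650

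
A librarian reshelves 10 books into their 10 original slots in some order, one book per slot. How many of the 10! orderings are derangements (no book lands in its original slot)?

1334961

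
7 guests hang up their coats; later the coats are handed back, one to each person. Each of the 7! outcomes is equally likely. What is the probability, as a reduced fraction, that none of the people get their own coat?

Favorable outcomes: !7 = 1854.
Total outcomes: 7! = 5040.
Probability = 1854/5040 = 103/280.

103/280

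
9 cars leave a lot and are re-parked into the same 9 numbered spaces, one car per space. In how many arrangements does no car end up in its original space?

133496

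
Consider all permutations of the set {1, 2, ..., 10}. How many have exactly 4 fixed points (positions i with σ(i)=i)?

55650

Choose which 4 of the 10 are fixed: C(10,4) = 210.
The other 6 form a derangement: !6 = 265.
Total: 210 × 265 = 55650.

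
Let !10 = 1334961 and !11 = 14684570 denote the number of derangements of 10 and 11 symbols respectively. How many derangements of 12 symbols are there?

176214841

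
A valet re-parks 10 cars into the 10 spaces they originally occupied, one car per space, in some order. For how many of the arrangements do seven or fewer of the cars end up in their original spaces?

# with exactly i fixed is C(10,i)·!(10-i); sum over i=0..7:
  i=0: C(10,0)·!10 = 1·1334961 = 1334961
  i=1: C(10,1)·!9 = 10·133496 = 1334960
  i=2: C(10,2)·!8 = 45·14833 = 667485
  i=3: C(10,3)·!7 = 120·1854 = 222480
  i=4: C(10,4)·!6 = 210·265 = 55650
  i=5: C(10,5)·!5 = 252·44 = 11088
  i=6: C(10,6)·!4 = 210·9 = 1890
  i=7: C(10,7)·!3 = 120·2 = 240
Total = 3628754.

3628754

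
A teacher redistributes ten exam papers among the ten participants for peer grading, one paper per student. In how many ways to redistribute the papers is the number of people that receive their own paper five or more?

13264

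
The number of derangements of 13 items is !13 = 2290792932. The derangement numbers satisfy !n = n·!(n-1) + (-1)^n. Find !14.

!14 = 14·2290792932 + 1 = 32071101049.

32071101049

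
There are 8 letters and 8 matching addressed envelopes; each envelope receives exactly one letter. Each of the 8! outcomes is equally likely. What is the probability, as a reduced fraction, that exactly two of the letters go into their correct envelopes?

53/288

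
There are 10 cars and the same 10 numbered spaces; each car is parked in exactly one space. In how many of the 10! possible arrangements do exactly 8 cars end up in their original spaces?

45

Pick the 8 fixed positions: C(10,8) = 45 ways.
The other 2 form a derangement: !2 = 1.
Total: 45 × 1 = 45.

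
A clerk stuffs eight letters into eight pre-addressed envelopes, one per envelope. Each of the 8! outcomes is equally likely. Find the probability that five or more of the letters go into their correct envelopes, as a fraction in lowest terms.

47/13440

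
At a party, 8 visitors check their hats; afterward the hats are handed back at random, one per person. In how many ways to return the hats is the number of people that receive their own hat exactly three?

2464

Choose which 3 of the 8 are fixed: C(8,3) = 56.
The remaining 5 must be deranged: !5 = 44.
Total: 56 × 44 = 2464.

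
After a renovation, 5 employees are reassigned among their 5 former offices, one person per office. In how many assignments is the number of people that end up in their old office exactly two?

Choose which 2 of the 5 are fixed: C(5,2) = 10.
The other 3 form a derangement: !3 = 2.
Total: 10 × 2 = 20.

20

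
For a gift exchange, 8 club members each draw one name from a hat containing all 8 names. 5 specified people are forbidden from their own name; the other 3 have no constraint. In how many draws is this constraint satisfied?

Inclusion-exclusion on the 5 forbidden self-matches:
Σ_{j=0}^{5} (-1)^j C(5,j)(8-j)!
= C(5,0)·8! - C(5,1)·7! + C(5,2)·6! - C(5,3)·5! + C(5,4)·4! - C(5,5)·3!
= 40320 - 25200 + 7200 - 1200 + 120 - 6
= 21234

21234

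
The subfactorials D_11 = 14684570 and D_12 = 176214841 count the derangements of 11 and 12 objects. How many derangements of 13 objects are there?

D_13 = (13-1)·(D_12 + D_11) = 12·(176214841 + 14684570) = 12·190899411 = 2290792932.

2290792932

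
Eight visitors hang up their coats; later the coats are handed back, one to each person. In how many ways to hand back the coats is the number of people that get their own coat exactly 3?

Pick the 3 fixed positions: C(8,3) = 56 ways.
The other 5 form a derangement: !5 = 44.
Total: 56 × 44 = 2464.

2464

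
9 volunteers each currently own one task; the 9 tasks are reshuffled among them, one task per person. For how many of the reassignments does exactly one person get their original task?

133497

Choose which one of the 9 is fixed: C(9,1) = 9.
The remaining 8 must be deranged: !8 = 14833.
Total: 9 × 14833 = 133497.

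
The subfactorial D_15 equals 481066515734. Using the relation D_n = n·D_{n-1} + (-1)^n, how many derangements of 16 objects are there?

7697064251745

D_16 = 16·481066515734 + 1 = 7697064251745.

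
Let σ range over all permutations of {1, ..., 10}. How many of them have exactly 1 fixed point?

1334960

Pick the single fixed position: C(10,1) = 10 ways.
The other 9 form a derangement: !9 = 133496.
Total: 10 × 133496 = 1334960.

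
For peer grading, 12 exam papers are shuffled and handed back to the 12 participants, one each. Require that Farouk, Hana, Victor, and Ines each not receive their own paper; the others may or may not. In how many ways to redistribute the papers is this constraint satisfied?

Let A_j be the event that the j-th constrained one is fixed. By inclusion-exclusion over the 4 events:
Σ_{j=0}^{4} (-1)^j C(4,j)(12-j)!
= C(4,0)·12! - C(4,1)·11! + C(4,2)·10! - C(4,3)·9! + C(4,4)·8!
= 479001600 - 159667200 + 21772800 - 1451520 + 40320
= 339696000

339696000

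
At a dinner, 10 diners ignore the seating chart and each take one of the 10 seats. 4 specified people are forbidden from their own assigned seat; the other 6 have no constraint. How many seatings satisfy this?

2399760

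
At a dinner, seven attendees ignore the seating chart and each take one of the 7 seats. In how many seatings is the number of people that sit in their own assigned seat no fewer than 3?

Sum C(7,i)·!(7-i) for i = 3..7:
  i=3: C(7,3)·!4 = 35·9 = 315
  i=4: C(7,4)·!3 = 35·2 = 70
  i=5: C(7,5)·!2 = 21·1 = 21
  i=6: C(7,6)·!1 = 7·0 = 0
  i=7: C(7,7)·!0 = 1·1 = 1
Total = 407.

407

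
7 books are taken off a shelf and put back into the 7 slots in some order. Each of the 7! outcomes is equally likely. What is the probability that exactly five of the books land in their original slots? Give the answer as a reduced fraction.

1/240

Favorable outcomes: C(7,5)·!2 = 21·1 = 21.
Total outcomes: 7! = 5040.
Probability = 21/5040 = 1/240.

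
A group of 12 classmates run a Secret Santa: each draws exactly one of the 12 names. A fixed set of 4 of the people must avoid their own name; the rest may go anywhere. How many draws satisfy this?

339696000

Inclusion-exclusion on the 4 forbidden self-matches:
Σ_{j=0}^{4} (-1)^j C(4,j)(12-j)!
= C(4,0)·12! - C(4,1)·11! + C(4,2)·10! - C(4,3)·9! + C(4,4)·8!
= 479001600 - 159667200 + 21772800 - 1451520 + 40320
= 339696000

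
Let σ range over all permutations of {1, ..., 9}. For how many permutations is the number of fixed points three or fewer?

355997

# with exactly i fixed is C(9,i)·!(9-i); sum over i=0..3:
  i=0: C(9,0)·!9 = 1·133496 = 133496
  i=1: C(9,1)·!8 = 9·14833 = 133497
  i=2: C(9,2)·!7 = 36·1854 = 66744
  i=3: C(9,3)·!6 = 84·265 = 22260
Total = 355997.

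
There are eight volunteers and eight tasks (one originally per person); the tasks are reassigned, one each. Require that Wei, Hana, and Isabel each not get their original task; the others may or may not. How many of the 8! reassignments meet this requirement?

Inclusion-exclusion on the 3 forbidden self-matches:
Σ_{j=0}^{3} (-1)^j C(3,j)(8-j)!
= C(3,0)·8! - C(3,1)·7! + C(3,2)·6! - C(3,3)·5!
= 40320 - 15120 + 2160 - 120
= 27240

27240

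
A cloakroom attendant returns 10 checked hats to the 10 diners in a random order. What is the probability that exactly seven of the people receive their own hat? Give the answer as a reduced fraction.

1/15120

Favorable outcomes: C(10,7)·!3 = 120·2 = 240.
Total outcomes: 10! = 3628800.
Probability = 240/3628800 = 1/15120.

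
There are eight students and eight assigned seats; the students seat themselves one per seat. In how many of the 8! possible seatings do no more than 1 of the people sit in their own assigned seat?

# with exactly i fixed is C(8,i)·!(8-i); sum over i=0..1:
  i=0: C(8,0)·!8 = 1·14833 = 14833
  i=1: C(8,1)·!7 = 8·1854 = 14832
Total = 29665.

29665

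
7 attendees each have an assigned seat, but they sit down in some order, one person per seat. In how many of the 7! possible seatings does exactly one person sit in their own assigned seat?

1855

Pick the single fixed position: C(7,1) = 7 ways.
The other 6 form a derangement: !6 = 265.
Total: 7 × 265 = 1855.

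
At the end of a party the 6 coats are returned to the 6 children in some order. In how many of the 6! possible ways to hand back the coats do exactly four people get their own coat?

15

Choose which 4 of the 6 are fixed: C(6,4) = 15.
The other 2 form a derangement: !2 = 1.
Total: 15 × 1 = 15.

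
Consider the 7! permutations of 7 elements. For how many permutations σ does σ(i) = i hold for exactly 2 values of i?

924

Choose which 2 of the 7 are fixed: C(7,2) = 21.
The other 5 form a derangement: !5 = 44.
Total: 21 × 44 = 924.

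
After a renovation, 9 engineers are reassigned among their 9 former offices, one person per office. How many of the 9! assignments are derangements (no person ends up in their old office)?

133496

The number of derangements of 9 is !9 = Σ_{k=0}^{9} (-1)^k·9!/k!
= 9! - 9!/1! + 9!/2! - 9!/3! + 9!/4! - 9!/5! + 9!/6! - 9!/7! + 9!/8! - 9!/9!
= 362880 - 362880 + 181440 - 60480 + 15120 - 3024 + 504 - 72 + 9 - 1
= 133496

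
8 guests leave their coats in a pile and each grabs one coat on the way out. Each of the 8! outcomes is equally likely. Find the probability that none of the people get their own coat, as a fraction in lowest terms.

2119/5760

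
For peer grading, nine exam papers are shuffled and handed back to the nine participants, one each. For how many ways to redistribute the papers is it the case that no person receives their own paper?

!9 = 9! · Σ_{k=0}^{9} (-1)^k/k!
= 9! - 9!/1! + 9!/2! - 9!/3! + 9!/4! - 9!/5! + 9!/6! - 9!/7! + 9!/8! - 9!/9!
= 362880 - 362880 + 181440 - 60480 + 15120 - 3024 + 504 - 72 + 9 - 1
= 133496

133496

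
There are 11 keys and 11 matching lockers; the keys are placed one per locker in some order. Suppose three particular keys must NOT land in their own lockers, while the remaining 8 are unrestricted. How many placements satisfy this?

30078720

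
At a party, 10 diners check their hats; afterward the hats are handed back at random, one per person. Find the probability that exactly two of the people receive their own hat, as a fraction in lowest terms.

2119/11520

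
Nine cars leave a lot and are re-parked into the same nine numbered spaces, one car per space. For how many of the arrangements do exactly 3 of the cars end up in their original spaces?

Choose which 3 of the 9 are fixed: C(9,3) = 84.
The other 6 form a derangement: !6 = 265.
Total: 84 × 265 = 22260.

22260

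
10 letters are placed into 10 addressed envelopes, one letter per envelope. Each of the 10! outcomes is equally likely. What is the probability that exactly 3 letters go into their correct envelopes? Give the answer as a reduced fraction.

Favorable outcomes: C(10,3)·!7 = 120·1854 = 222480.
Total outcomes: 10! = 3628800.
Probability = 222480/3628800 = 103/1680.

103/1680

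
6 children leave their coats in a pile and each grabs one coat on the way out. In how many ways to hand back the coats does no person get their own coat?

265

!6 = 6! · Σ_{k=0}^{6} (-1)^k/k!
= 6! - 6!/1! + 6!/2! - 6!/3! + 6!/4! - 6!/5! + 6!/6!
= 720 - 720 + 360 - 120 + 30 - 6 + 1
= 265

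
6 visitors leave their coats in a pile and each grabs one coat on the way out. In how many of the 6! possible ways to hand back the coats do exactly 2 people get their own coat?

135

Pick the 2 fixed positions: C(6,2) = 15 ways.
The other 4 form a derangement: !4 = 9.
Total: 15 × 9 = 135.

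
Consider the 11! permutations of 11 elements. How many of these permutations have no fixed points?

Recurrence: !11 = 10·(!10 + !9).
!11 = 10·(1334961 + 133496) = 10·1468457 = 14684570

14684570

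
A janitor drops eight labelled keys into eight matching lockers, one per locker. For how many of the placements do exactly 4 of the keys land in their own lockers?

Choose which 4 of the 8 are fixed: C(8,4) = 70.
The other 4 form a derangement: !4 = 9.
Total: 70 × 9 = 630.

630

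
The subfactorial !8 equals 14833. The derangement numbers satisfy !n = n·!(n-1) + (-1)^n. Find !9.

133496

!9 = 9·14833 - 1 = 133496.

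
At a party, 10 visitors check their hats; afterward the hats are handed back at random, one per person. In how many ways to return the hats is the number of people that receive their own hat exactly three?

Pick the 3 fixed positions: C(10,3) = 120 ways.
The remaining 7 must be deranged: !7 = 1854.
Total: 120 × 1854 = 222480.

222480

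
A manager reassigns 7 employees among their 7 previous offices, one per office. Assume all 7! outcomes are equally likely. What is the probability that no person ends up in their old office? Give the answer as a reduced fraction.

Favorable outcomes: !7 = 1854.
Total outcomes: 7! = 5040.
Probability = 1854/5040 = 103/280.

103/280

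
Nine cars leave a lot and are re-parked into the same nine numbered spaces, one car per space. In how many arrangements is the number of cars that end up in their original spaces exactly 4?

5544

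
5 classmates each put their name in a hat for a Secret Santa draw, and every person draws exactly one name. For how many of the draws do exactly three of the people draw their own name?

Pick the 3 fixed positions: C(5,3) = 10 ways.
The other 2 form a derangement: !2 = 1.
Total: 10 × 1 = 10.

10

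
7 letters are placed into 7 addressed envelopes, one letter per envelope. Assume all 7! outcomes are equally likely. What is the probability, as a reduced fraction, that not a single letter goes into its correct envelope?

103/280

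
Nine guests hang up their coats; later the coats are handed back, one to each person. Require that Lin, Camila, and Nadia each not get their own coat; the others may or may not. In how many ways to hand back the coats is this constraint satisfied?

Let A_j be the event that the j-th constrained one is fixed. By inclusion-exclusion over the 3 events:
Σ_{j=0}^{3} (-1)^j C(3,j)(9-j)!
= C(3,0)·9! - C(3,1)·8! + C(3,2)·7! - C(3,3)·6!
= 362880 - 120960 + 15120 - 720
= 256320

256320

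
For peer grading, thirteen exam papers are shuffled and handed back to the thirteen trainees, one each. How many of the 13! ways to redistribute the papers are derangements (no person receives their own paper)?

2290792932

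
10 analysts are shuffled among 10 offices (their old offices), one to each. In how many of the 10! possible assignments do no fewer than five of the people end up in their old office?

13264

# with exactly i fixed is C(10,i)·!(10-i); sum over i=5..10:
  i=5: C(10,5)·!5 = 252·44 = 11088
  i=6: C(10,6)·!4 = 210·9 = 1890
  i=7: C(10,7)·!3 = 120·2 = 240
  i=8: C(10,8)·!2 = 45·1 = 45
  i=9: C(10,9)·!1 = 10·0 = 0
  i=10: C(10,10)·!0 = 1·1 = 1
Total = 13264.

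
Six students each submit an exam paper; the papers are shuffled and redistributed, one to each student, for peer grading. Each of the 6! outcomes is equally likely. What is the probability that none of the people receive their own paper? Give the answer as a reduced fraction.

53/144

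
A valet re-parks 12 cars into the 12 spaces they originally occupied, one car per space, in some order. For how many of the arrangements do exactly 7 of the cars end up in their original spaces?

34848

Choose which 7 of the 12 are fixed: C(12,7) = 792.
The remaining 5 must be deranged: !5 = 44.
Total: 792 × 44 = 34848.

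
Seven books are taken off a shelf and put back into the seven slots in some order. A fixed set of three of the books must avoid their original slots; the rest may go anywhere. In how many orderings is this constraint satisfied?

3216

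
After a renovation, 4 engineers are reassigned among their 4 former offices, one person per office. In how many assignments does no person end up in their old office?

!4 = 4! · Σ_{k=0}^{4} (-1)^k/k!
= 4! - 4!/1! + 4!/2! - 4!/3! + 4!/4!
= 24 - 24 + 12 - 4 + 1
= 9

9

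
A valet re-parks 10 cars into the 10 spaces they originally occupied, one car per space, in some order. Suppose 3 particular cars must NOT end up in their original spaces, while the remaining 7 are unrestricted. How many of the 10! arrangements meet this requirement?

2656080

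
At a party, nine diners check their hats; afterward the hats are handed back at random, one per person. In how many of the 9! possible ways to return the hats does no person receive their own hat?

!9 = 9! · Σ_{k=0}^{9} (-1)^k/k!
= 9! - 9!/1! + 9!/2! - 9!/3! + 9!/4! - 9!/5! + 9!/6! - 9!/7! + 9!/8! - 9!/9!
= 362880 - 362880 + 181440 - 60480 + 15120 - 3024 + 504 - 72 + 9 - 1
= 133496

133496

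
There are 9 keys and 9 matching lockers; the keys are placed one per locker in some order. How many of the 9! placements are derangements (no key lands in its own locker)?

Use !n = n·!(n-1) + (-1)^n.
!9 = 9·14833 - 1 = 133496

133496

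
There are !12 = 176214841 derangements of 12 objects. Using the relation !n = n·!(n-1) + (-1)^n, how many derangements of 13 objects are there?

!13 = 13·176214841 - 1 = 2290792932.

2290792932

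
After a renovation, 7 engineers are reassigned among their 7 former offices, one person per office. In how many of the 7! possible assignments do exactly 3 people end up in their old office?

Choose which 3 of the 7 are fixed: C(7,3) = 35.
The remaining 4 must be deranged: !4 = 9.
Total: 35 × 9 = 315.

315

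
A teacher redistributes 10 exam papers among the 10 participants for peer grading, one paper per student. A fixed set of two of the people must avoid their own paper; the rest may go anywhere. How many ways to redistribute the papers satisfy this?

2943360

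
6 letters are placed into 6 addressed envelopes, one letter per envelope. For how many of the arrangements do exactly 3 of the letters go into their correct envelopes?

Choose which 3 of the 6 are fixed: C(6,3) = 20.
The remaining 3 must be deranged: !3 = 2.
Total: 20 × 2 = 40.

40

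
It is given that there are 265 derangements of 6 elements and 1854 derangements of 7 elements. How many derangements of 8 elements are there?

14833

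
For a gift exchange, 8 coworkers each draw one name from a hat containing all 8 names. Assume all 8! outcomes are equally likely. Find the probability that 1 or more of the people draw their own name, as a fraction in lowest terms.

3641/5760

Favorable outcomes: Σ_{i≥1} C(8,i)·!(8-i) = 8·1854 + 28·265 + 56·44 + 70·9 + 56·2 + 28·1 + 8·0 + 1·1 = 25487.
Total outcomes: 8! = 40320.
Probability = 25487/40320 = 3641/5760.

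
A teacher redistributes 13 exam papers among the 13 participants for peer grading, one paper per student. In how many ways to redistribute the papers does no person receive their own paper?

Use !n = n·!(n-1) + (-1)^n.
!13 = 13·176214841 - 1 = 2290792932

2290792932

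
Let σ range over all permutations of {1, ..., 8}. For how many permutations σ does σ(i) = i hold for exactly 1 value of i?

14832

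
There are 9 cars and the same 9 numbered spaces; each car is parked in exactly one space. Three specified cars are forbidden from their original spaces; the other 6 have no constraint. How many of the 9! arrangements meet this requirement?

256320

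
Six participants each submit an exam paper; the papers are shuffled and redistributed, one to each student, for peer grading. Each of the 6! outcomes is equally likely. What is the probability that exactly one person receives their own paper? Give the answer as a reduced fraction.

11/30

Favorable outcomes: C(6,1)·!5 = 6·44 = 264.
Total outcomes: 6! = 720.
Probability = 264/720 = 11/30.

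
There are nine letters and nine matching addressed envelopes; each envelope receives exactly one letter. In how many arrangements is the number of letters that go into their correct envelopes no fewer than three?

Sum C(9,i)·!(9-i) for i = 3..9:
  i=3: C(9,3)·!6 = 84·265 = 22260
  i=4: C(9,4)·!5 = 126·44 = 5544
  i=5: C(9,5)·!4 = 126·9 = 1134
  i=6: C(9,6)·!3 = 84·2 = 168
  i=7: C(9,7)·!2 = 36·1 = 36
  i=8: C(9,8)·!1 = 9·0 = 0
  i=9: C(9,9)·!0 = 1·1 = 1
Total = 29143.

29143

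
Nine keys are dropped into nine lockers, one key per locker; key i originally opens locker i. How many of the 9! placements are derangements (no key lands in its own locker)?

133496

!9 = 9! · Σ_{k=0}^{9} (-1)^k/k!
= 9! - 9!/1! + 9!/2! - 9!/3! + 9!/4! - 9!/5! + 9!/6! - 9!/7! + 9!/8! - 9!/9!
= 362880 - 362880 + 181440 - 60480 + 15120 - 3024 + 504 - 72 + 9 - 1
= 133496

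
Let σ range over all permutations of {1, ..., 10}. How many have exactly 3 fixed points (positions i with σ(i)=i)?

222480

Choose which 3 of the 10 are fixed: C(10,3) = 120.
The remaining 7 must be deranged: !7 = 1854.
Total: 120 × 1854 = 222480.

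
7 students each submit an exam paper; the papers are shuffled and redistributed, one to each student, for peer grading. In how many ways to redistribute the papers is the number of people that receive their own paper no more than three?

# with exactly i fixed is C(7,i)·!(7-i); sum over i=0..3:
  i=0: C(7,0)·!7 = 1·1854 = 1854
  i=1: C(7,1)·!6 = 7·265 = 1855
  i=2: C(7,2)·!5 = 21·44 = 924
  i=3: C(7,3)·!4 = 35·9 = 315
Total = 4948.

4948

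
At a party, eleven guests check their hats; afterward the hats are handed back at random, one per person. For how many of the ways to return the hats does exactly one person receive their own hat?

Choose which one of the 11 is fixed: C(11,1) = 11.
The other 10 form a derangement: !10 = 1334961.
Total: 11 × 1334961 = 14684571.

14684571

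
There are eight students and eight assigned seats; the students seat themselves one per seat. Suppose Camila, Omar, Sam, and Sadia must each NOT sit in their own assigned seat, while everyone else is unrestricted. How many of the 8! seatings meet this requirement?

24024

Inclusion-exclusion on the 4 forbidden self-matches:
Σ_{j=0}^{4} (-1)^j C(4,j)(8-j)!
= C(4,0)·8! - C(4,1)·7! + C(4,2)·6! - C(4,3)·5! + C(4,4)·4!
= 40320 - 20160 + 4320 - 480 + 24
= 24024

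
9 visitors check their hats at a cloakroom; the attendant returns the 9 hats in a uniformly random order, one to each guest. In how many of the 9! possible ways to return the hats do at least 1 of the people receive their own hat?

229384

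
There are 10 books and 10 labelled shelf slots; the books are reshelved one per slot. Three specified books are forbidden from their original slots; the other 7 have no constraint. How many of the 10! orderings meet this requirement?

2656080

Inclusion-exclusion on the 3 forbidden self-matches:
Σ_{j=0}^{3} (-1)^j C(3,j)(10-j)!
= C(3,0)·10! - C(3,1)·9! + C(3,2)·8! - C(3,3)·7!
= 3628800 - 1088640 + 120960 - 5040
= 2656080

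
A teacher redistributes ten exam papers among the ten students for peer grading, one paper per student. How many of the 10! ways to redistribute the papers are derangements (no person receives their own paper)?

1334961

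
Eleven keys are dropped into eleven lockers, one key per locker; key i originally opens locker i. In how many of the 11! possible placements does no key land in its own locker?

14684570

!11 is the nearest integer to 11!/e.
11! = 39916800, and 39916800/e ≈ 14684570.08, so !11 = 14684570.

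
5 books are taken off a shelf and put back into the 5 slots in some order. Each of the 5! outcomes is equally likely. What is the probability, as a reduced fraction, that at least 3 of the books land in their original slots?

Favorable outcomes: Σ_{i≥3} C(5,i)·!(5-i) = 10·1 + 5·0 + 1·1 = 11.
Total outcomes: 5! = 120.
Probability = 11/120 = 11/120.

11/120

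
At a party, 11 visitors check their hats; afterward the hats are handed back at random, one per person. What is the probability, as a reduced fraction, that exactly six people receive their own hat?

11/21600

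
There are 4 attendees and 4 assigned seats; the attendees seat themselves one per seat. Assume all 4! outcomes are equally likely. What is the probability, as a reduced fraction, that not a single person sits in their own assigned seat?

3/8

Favorable outcomes: !4 = 9.
Total outcomes: 4! = 24.
Probability = 9/24 = 3/8.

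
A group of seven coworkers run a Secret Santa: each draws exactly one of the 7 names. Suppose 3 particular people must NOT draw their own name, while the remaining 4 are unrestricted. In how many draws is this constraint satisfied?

3216

Let A_j be the event that the j-th constrained one is fixed. By inclusion-exclusion over the 3 events:
Σ_{j=0}^{3} (-1)^j C(3,j)(7-j)!
= C(3,0)·7! - C(3,1)·6! + C(3,2)·5! - C(3,3)·4!
= 5040 - 2160 + 360 - 24
= 3216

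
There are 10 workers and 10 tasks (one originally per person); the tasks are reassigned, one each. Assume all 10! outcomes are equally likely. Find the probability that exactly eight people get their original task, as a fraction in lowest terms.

1/80640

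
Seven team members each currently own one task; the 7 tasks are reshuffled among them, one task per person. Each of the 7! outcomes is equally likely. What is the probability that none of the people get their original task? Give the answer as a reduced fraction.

103/280

Favorable outcomes: !7 = 1854.
Total outcomes: 7! = 5040.
Probability = 1854/5040 = 103/280.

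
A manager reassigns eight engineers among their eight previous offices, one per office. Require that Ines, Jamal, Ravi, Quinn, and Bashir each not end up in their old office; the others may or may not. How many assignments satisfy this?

Inclusion-exclusion on the 5 forbidden self-matches:
Σ_{j=0}^{5} (-1)^j C(5,j)(8-j)!
= C(5,0)·8! - C(5,1)·7! + C(5,2)·6! - C(5,3)·5! + C(5,4)·4! - C(5,5)·3!
= 40320 - 25200 + 7200 - 1200 + 120 - 6
= 21234

21234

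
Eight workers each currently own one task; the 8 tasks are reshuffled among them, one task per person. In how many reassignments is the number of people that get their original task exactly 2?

7420

Choose which 2 of the 8 are fixed: C(8,2) = 28.
The remaining 6 must be deranged: !6 = 265.
Total: 28 × 265 = 7420.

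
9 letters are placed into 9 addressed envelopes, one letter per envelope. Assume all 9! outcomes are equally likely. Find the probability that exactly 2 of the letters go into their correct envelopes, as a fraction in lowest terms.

Favorable outcomes: C(9,2)·!7 = 36·1854 = 66744.
Total outcomes: 9! = 362880.
Probability = 66744/362880 = 103/560.

103/560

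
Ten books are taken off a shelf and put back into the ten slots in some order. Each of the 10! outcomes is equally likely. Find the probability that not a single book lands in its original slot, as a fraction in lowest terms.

16481/44800

Favorable outcomes: !10 = 1334961.
Total outcomes: 10! = 3628800.
Probability = 1334961/3628800 = 16481/44800.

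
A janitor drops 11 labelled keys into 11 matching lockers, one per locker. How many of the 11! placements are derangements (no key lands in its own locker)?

!11 = 11! · Σ_{k=0}^{11} (-1)^k/k!
= 11! - 11!/1! + 11!/2! - 11!/3! + 11!/4! - 11!/5! + 11!/6! - 11!/7! + 11!/8! - 11!/9! + 11!/10! - 11!/11!
= 39916800 - 39916800 + 19958400 - 6652800 + 1663200 - 332640 + 55440 - 7920 + 990 - 110 + 11 - 1
= 14684570

14684570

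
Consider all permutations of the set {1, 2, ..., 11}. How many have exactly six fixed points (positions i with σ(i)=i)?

Choose which 6 of the 11 are fixed: C(11,6) = 462.
The other 5 form a derangement: !5 = 44.
Total: 462 × 44 = 20328.

20328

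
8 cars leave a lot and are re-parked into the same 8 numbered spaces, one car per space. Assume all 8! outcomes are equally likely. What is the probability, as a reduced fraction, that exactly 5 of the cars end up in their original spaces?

Favorable outcomes: C(8,5)·!3 = 56·2 = 112.
Total outcomes: 8! = 40320.
Probability = 112/40320 = 1/360.

1/360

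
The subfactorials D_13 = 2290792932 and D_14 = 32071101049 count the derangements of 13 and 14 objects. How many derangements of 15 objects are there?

D_15 = (15-1)·(D_14 + D_13) = 14·(32071101049 + 2290792932) = 14·34361893981 = 481066515734.

481066515734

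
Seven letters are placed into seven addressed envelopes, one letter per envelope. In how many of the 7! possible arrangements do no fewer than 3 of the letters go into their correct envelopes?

407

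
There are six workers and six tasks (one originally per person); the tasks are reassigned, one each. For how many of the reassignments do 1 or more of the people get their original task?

455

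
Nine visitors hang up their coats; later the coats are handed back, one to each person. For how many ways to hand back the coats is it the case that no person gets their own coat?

!9 = 9! · Σ_{k=0}^{9} (-1)^k/k!
= 9! - 9!/1! + 9!/2! - 9!/3! + 9!/4! - 9!/5! + 9!/6! - 9!/7! + 9!/8! - 9!/9!
= 362880 - 362880 + 181440 - 60480 + 15120 - 3024 + 504 - 72 + 9 - 1
= 133496

133496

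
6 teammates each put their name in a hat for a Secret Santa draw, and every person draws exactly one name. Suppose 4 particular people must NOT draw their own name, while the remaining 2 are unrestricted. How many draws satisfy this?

362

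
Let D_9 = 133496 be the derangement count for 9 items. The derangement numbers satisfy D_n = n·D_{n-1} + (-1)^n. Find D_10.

D_10 = 10·133496 + 1 = 1334961.

1334961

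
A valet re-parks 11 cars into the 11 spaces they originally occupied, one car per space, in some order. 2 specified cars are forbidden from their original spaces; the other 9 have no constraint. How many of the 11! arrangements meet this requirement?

33022080

Inclusion-exclusion on the 2 forbidden self-matches:
Σ_{j=0}^{2} (-1)^j C(2,j)(11-j)!
= C(2,0)·11! - C(2,1)·10! + C(2,2)·9!
= 39916800 - 7257600 + 362880
= 33022080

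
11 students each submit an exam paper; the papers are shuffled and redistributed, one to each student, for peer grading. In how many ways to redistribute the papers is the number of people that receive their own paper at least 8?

386

Sum C(11,i)·!(11-i) for i = 8..11:
  i=8: C(11,8)·!3 = 165·2 = 330
  i=9: C(11,9)·!2 = 55·1 = 55
  i=10: C(11,10)·!1 = 11·0 = 0
  i=11: C(11,11)·!0 = 1·1 = 1
Total = 386.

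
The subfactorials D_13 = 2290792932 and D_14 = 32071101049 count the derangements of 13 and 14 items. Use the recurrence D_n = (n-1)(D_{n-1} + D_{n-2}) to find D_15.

481066515734

D_15 = (15-1)·(D_14 + D_13) = 14·(32071101049 + 2290792932) = 14·34361893981 = 481066515734.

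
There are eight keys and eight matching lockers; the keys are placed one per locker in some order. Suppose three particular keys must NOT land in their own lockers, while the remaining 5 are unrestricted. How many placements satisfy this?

27240

Inclusion-exclusion on the 3 forbidden self-matches:
Σ_{j=0}^{3} (-1)^j C(3,j)(8-j)!
= C(3,0)·8! - C(3,1)·7! + C(3,2)·6! - C(3,3)·5!
= 40320 - 15120 + 2160 - 120
= 27240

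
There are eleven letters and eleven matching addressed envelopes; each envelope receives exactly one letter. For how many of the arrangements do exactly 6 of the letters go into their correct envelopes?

20328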